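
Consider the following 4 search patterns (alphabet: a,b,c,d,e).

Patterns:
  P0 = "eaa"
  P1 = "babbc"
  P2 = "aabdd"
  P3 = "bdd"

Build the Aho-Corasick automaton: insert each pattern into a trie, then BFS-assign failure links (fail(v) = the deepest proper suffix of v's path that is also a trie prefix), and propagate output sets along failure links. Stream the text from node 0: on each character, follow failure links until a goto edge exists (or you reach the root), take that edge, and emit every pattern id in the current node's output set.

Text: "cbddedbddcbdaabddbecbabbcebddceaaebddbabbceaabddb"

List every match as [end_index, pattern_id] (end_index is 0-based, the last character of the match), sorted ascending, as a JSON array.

Build automaton:
Trie (insert patterns):
  n0 'ε': a→9 b→4 e→1
  n1 'e': a→2
  n2 'ea': a→3
  n3 'eaa': ·  ←P0
  n4 'b': a→5 d→14
  n5 'ba': b→6
  n6 'bab': b→7
  n7 'babb': c→8
  n8 'babbc': ·  ←P1
  n9 'a': a→10
  n10 'aa': b→11
  n11 'aab': d→12
  n12 'aabd': d→13
  n13 'aabdd': ·  ←P2
  n14 'bd': d→15
  n15 'bdd': ·  ←P3

Failure links (BFS by depth):
  fail(1) 'e': from fail(0)=0 chase 'e': 0 ⇒ 0;  out=∅∪out(0)=∅
  fail(4) 'b': from fail(0)=0 chase 'b': 0 ⇒ 0;  out=∅∪out(0)=∅
  fail(9) 'a': from fail(0)=0 chase 'a': 0 ⇒ 0;  out=∅∪out(0)=∅
  fail(2) 'ea': from fail(1)=0 chase 'a': 0 ⇒ 9;  out=∅∪out(9)=∅
  fail(5) 'ba': from fail(4)=0 chase 'a': 0 ⇒ 9;  out=∅∪out(9)=∅
  fail(10) 'aa': from fail(9)=0 chase 'a': 0 ⇒ 9;  out=∅∪out(9)=∅
  fail(14) 'bd': from fail(4)=0 chase 'd': 0 ⇒ 0;  out=∅∪out(0)=∅
  fail(3) 'eaa': from fail(2)=9 chase 'a': 9 ⇒ 10;  out={0}∪out(10)={0}
  fail(6) 'bab': from fail(5)=9 chase 'b': 9→0 ⇒ 4;  out=∅∪out(4)=∅
  fail(11) 'aab': from fail(10)=9 chase 'b': 9→0 ⇒ 4;  out=∅∪out(4)=∅
  fail(15) 'bdd': from fail(14)=0 chase 'd': 0 ⇒ 0;  out={3}∪out(0)={3}
  fail(7) 'babb': from fail(6)=4 chase 'b': 4→0 ⇒ 4;  out=∅∪out(4)=∅
  fail(12) 'aabd': from fail(11)=4 chase 'd': 4 ⇒ 14;  out=∅∪out(14)=∅
  fail(8) 'babbc': from fail(7)=4 chase 'c': 4→0 ⇒ 0;  out={1}∪out(0)={1}
  fail(13) 'aabdd': from fail(12)=14 chase 'd': 14 ⇒ 15;  out={2}∪out(15)={2,3}

Run:
pos 0 'c': at 0
pos 1 'b': at 4
pos 2 'd': at 14
pos 3 'd': at 15  emit P3@[1:3]
pos 4 'e': at 1 (fail-walked)
pos 5 'd': at 0 (fail-walked)
pos 6 'b': at 4
pos 7 'd': at 14
pos 8 'd': at 15  emit P3@[6:8]
pos 9 'c': at 0 (fail-walked)
pos 10 'b': at 4
pos 11 'd': at 14
pos 12 'a': at 9 (fail-walked)
pos 13 'a': at 10
pos 14 'b': at 11
pos 15 'd': at 12
pos 16 'd': at 13  emit P2@[12:16],P3@[14:16]
pos 17 'b': at 4 (fail-walked)
pos 18 'e': at 1 (fail-walked)
pos 19 'c': at 0 (fail-walked)
pos 20 'b': at 4
pos 21 'a': at 5
pos 22 'b': at 6
pos 23 'b': at 7
pos 24 'c': at 8  emit P1@[20:24]
pos 25 'e': at 1 (fail-walked)
pos 26 'b': at 4 (fail-walked)
pos 27 'd': at 14
pos 28 'd': at 15  emit P3@[26:28]
pos 29 'c': at 0 (fail-walked)
pos 30 'e': at 1
pos 31 'a': at 2
pos 32 'a': at 3  emit P0@[30:32]
pos 33 'e': at 1 (fail-walked)
pos 34 'b': at 4 (fail-walked)
pos 35 'd': at 14
pos 36 'd': at 15  emit P3@[34:36]
pos 37 'b': at 4 (fail-walked)
pos 38 'a': at 5
pos 39 'b': at 6
pos 40 'b': at 7
pos 41 'c': at 8  emit P1@[37:41]
pos 42 'e': at 1 (fail-walked)
pos 43 'a': at 2
pos 44 'a': at 3  emit P0@[42:44]
pos 45 'b': at 11 (fail-walked)
pos 46 'd': at 12
pos 47 'd': at 13  emit P2@[43:47],P3@[45:47]
pos 48 'b': at 4 (fail-walked)

Matches: [[3,3],[8,3],[16,2],[16,3],[24,1],[28,3],[32,0],[36,3],[41,1],[44,0],[47,2],[47,3]]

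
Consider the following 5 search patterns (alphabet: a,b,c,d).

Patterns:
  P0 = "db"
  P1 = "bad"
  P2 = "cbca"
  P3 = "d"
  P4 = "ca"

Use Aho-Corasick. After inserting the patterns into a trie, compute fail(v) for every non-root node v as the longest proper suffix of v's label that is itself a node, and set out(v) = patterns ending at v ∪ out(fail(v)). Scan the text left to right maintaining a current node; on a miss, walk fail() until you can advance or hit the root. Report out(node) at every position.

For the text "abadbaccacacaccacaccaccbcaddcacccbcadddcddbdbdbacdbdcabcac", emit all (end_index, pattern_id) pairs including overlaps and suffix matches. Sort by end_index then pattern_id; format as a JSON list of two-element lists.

Build:
Trie (insert patterns):
  n0 'ε': b→3 c→6 d→1
  n1 'd': b→2  ←P3
  n2 'db': ·  ←P0
  n3 'b': a→4
  n4 'ba': d→5
  n5 'bad': ·  ←P1
  n6 'c': a→10 b→7
  n7 'cb': c→8
  n8 'cbc': a→9
  n9 'cbca': ·  ←P2
  n10 'ca': ·  ←P4

Failure links (BFS by depth):
  n1('d'): parent n0 fail=0; on 'd' 0 → fail=0;  out {3}∪∅={3}
  n3('b'): parent n0 fail=0; on 'b' 0 → fail=0;  out ∅∪∅=∅
  n6('c'): parent n0 fail=0; on 'c' 0 → fail=0;  out ∅∪∅=∅
  n2('db'): parent n1 fail=0; on 'b' 0 → fail=3;  out {0}∪∅={0}
  n4('ba'): parent n3 fail=0; on 'a' 0 → fail=0;  out ∅∪∅=∅
  n7('cb'): parent n6 fail=0; on 'b' 0 → fail=3;  out ∅∪∅=∅
  n10('ca'): parent n6 fail=0; on 'a' 0 → fail=0;  out {4}∪∅={4}
  n5('bad'): parent n4 fail=0; on 'd' 0 → fail=1;  out {1}∪{3}={1,3}
  n8('cbc'): parent n7 fail=3; on 'c' 3→0 → fail=6;  out ∅∪∅=∅
  n9('cbca'): parent n8 fail=6; on 'a' 6 → fail=10;  out {2}∪{4}={2,4}

Text stream:
[0] read 'a'  n0⇒n0
[1] read 'b'  n0⇒n3
[2] read 'a'  n3⇒n4
[3] read 'd'  n4⇒n5  → match P1@[1:3],P3@[3:3]
[4] read 'b'  n5⇒n2 (fail-walked)  → match P0@[3:4]
[5] read 'a'  n2⇒n4 (fail-walked)
[6] read 'c'  n4⇒n6 (fail-walked)
[7] read 'c'  n6⇒n6 (fail-walked)
[8] read 'a'  n6⇒n10  → match P4@[7:8]
[9] read 'c'  n10⇒n6 (fail-walked)
[10] read 'a'  n6⇒n10  → match P4@[9:10]
[11] read 'c'  n10⇒n6 (fail-walked)
[12] read 'a'  n6⇒n10  → match P4@[11:12]
[13] read 'c'  n10⇒n6 (fail-walked)
[14] read 'c'  n6⇒n6 (fail-walked)
[15] read 'a'  n6⇒n10  → match P4@[14:15]
[16] read 'c'  n10⇒n6 (fail-walked)
[17] read 'a'  n6⇒n10  → match P4@[16:17]
[18] read 'c'  n10⇒n6 (fail-walked)
[19] read 'c'  n6⇒n6 (fail-walked)
[20] read 'a'  n6⇒n10  → match P4@[19:20]
[21] read 'c'  n10⇒n6 (fail-walked)
[22] read 'c'  n6⇒n6 (fail-walked)
[23] read 'b'  n6⇒n7
[24] read 'c'  n7⇒n8
[25] read 'a'  n8⇒n9  → match P2@[22:25],P4@[24:25]
[26] read 'd'  n9⇒n1 (fail-walked)  → match P3@[26:26]
[27] read 'd'  n1⇒n1 (fail-walked)  → match P3@[27:27]
[28] read 'c'  n1⇒n6 (fail-walked)
[29] read 'a'  n6⇒n10  → match P4@[28:29]
[30] read 'c'  n10⇒n6 (fail-walked)
[31] read 'c'  n6⇒n6 (fail-walked)
[32] read 'c'  n6⇒n6 (fail-walked)
[33] read 'b'  n6⇒n7
[34] read 'c'  n7⇒n8
[35] read 'a'  n8⇒n9  → match P2@[32:35],P4@[34:35]
[36] read 'd'  n9⇒n1 (fail-walked)  → match P3@[36:36]
[37] read 'd'  n1⇒n1 (fail-walked)  → match P3@[37:37]
[38] read 'd'  n1⇒n1 (fail-walked)  → match P3@[38:38]
[39] read 'c'  n1⇒n6 (fail-walked)
[40] read 'd'  n6⇒n1 (fail-walked)  → match P3@[40:40]
[41] read 'd'  n1⇒n1 (fail-walked)  → match P3@[41:41]
[42] read 'b'  n1⇒n2  → match P0@[41:42]
[43] read 'd'  n2⇒n1 (fail-walked)  → match P3@[43:43]
[44] read 'b'  n1⇒n2  → match P0@[43:44]
[45] read 'd'  n2⇒n1 (fail-walked)  → match P3@[45:45]
[46] read 'b'  n1⇒n2  → match P0@[45:46]
[47] read 'a'  n2⇒n4 (fail-walked)
[48] read 'c'  n4⇒n6 (fail-walked)
[49] read 'd'  n6⇒n1 (fail-walked)  → match P3@[49:49]
[50] read 'b'  n1⇒n2  → match P0@[49:50]
[51] read 'd'  n2⇒n1 (fail-walked)  → match P3@[51:51]
[52] read 'c'  n1⇒n6 (fail-walked)
[53] read 'a'  n6⇒n10  → match P4@[52:53]
[54] read 'b'  n10⇒n3 (fail-walked)
[55] read 'c'  n3⇒n6 (fail-walked)
[56] read 'a'  n6⇒n10  → match P4@[55:56]
[57] read 'c'  n10⇒n6 (fail-walked)

Matches: [[3,1],[3,3],[4,0],[8,4],[10,4],[12,4],[15,4],[17,4],[20,4],[25,2],[25,4],[26,3],[27,3],[29,4],[35,2],[35,4],[36,3],[37,3],[38,3],[40,3],[41,3],[42,0],[43,3],[44,0],[45,3],[46,0],[49,3],[50,0],[51,3],[53,4],[56,4]]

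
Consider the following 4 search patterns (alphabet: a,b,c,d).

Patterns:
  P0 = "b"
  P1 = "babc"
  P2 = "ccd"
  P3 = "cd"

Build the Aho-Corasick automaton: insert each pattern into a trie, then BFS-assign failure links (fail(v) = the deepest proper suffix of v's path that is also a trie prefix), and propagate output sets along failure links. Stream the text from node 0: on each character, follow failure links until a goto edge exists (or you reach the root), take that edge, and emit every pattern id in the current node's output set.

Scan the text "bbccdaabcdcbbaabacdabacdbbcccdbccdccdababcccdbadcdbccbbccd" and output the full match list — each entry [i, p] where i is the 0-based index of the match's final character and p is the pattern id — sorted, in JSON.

Build:
Trie nodes:
  n0 'ε': b→1 c→5
  n1 'b': a→2  [P0 ends]
  n2 'ba': b→3
  n3 'bab': c→4
  n4 'babc': ·  [P1 ends]
  n5 'c': c→6 d→8
  n6 'cc': d→7
  n7 'ccd': ·  [P2 ends]
  n8 'cd': ·  [P3 ends]

Failure links (BFS by depth):
  fail(1) 'b': from fail(0)=0 chase 'b': 0 ⇒ 0;  out={0}∪out(0)={0}
  fail(5) 'c': from fail(0)=0 chase 'c': 0 ⇒ 0;  out=∅∪out(0)=∅
  fail(2) 'ba': from fail(1)=0 chase 'a': 0 ⇒ 0;  out=∅∪out(0)=∅
  fail(6) 'cc': from fail(5)=0 chase 'c': 0 ⇒ 5;  out=∅∪out(5)=∅
  fail(8) 'cd': from fail(5)=0 chase 'd': 0 ⇒ 0;  out={3}∪out(0)={3}
  fail(3) 'bab': from fail(2)=0 chase 'b': 0 ⇒ 1;  out=∅∪out(1)={0}
  fail(7) 'ccd': from fail(6)=5 chase 'd': 5 ⇒ 8;  out={2}∪out(8)={2,3}
  fail(4) 'babc': from fail(3)=1 chase 'c': 1→0 ⇒ 5;  out={1}∪out(5)={1}

Run:
[0] read 'b'  n0⇒n1  emit P0@[0:0]
[1] read 'b'  n1⇒n1 ·f  emit P0@[1:1]
[2] read 'c'  n1⇒n5 ·f
[3] read 'c'  n5⇒n6
[4] read 'd'  n6⇒n7  emit P2@[2:4],P3@[3:4]
[5] read 'a'  n7⇒n0 ·f
[6] read 'a'  n0⇒n0
[7] read 'b'  n0⇒n1  emit P0@[7:7]
[8] read 'c'  n1⇒n5 ·f
[9] read 'd'  n5⇒n8  emit P3@[8:9]
[10] read 'c'  n8⇒n5 ·f
[11] read 'b'  n5⇒n1 ·f  emit P0@[11:11]
[12] read 'b'  n1⇒n1 ·f  emit P0@[12:12]
[13] read 'a'  n1⇒n2
[14] read 'a'  n2⇒n0 ·f
[15] read 'b'  n0⇒n1  emit P0@[15:15]
[16] read 'a'  n1⇒n2
[17] read 'c'  n2⇒n5 ·f
[18] read 'd'  n5⇒n8  emit P3@[17:18]
[19] read 'a'  n8⇒n0 ·f
[20] read 'b'  n0⇒n1  emit P0@[20:20]
[21] read 'a'  n1⇒n2
[22] read 'c'  n2⇒n5 ·f
[23] read 'd'  n5⇒n8  emit P3@[22:23]
[24] read 'b'  n8⇒n1 ·f  emit P0@[24:24]
[25] read 'b'  n1⇒n1 ·f  emit P0@[25:25]
[26] read 'c'  n1⇒n5 ·f
[27] read 'c'  n5⇒n6
[28] read 'c'  n6⇒n6 ·f
[29] read 'd'  n6⇒n7  emit P2@[27:29],P3@[28:29]
[30] read 'b'  n7⇒n1 ·f  emit P0@[30:30]
[31] read 'c'  n1⇒n5 ·f
[32] read 'c'  n5⇒n6
[33] read 'd'  n6⇒n7  emit P2@[31:33],P3@[32:33]
[34] read 'c'  n7⇒n5 ·f
[35] read 'c'  n5⇒n6
[36] read 'd'  n6⇒n7  emit P2@[34:36],P3@[35:36]
[37] read 'a'  n7⇒n0 ·f
[38] read 'b'  n0⇒n1  emit P0@[38:38]
[39] read 'a'  n1⇒n2
[40] read 'b'  n2⇒n3  emit P0@[40:40]
[41] read 'c'  n3⇒n4  emit P1@[38:41]
[42] read 'c'  n4⇒n6 ·f
[43] read 'c'  n6⇒n6 ·f
[44] read 'd'  n6⇒n7  emit P2@[42:44],P3@[43:44]
[45] read 'b'  n7⇒n1 ·f  emit P0@[45:45]
[46] read 'a'  n1⇒n2
[47] read 'd'  n2⇒n0 ·f
[48] read 'c'  n0⇒n5
[49] read 'd'  n5⇒n8  emit P3@[48:49]
[50] read 'b'  n8⇒n1 ·f  emit P0@[50:50]
[51] read 'c'  n1⇒n5 ·f
[52] read 'c'  n5⇒n6
[53] read 'b'  n6⇒n1 ·f  emit P0@[53:53]
[54] read 'b'  n1⇒n1 ·f  emit P0@[54:54]
[55] read 'c'  n1⇒n5 ·f
[56] read 'c'  n5⇒n6
[57] read 'd'  n6⇒n7  emit P2@[55:57],P3@[56:57]

All matches (sorted): [[0,0],[1,0],[4,2],[4,3],[7,0],[9,3],[11,0],[12,0],[15,0],[18,3],[20,0],[23,3],[24,0],[25,0],[29,2],[29,3],[30,0],[33,2],[33,3],[36,2],[36,3],[38,0],[40,0],[41,1],[44,2],[44,3],[45,0],[49,3],[50,0],[53,0],[54,0],[57,2],[57,3]]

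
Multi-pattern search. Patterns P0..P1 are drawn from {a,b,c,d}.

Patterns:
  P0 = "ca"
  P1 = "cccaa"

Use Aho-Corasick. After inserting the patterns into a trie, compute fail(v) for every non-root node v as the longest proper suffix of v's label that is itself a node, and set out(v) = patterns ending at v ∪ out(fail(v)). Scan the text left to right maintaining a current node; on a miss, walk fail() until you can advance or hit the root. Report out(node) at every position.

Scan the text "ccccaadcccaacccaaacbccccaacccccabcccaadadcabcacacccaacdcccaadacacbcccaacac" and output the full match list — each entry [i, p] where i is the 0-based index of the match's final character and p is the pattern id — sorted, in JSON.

Construct AC machine:
Trie nodes:
  n0 'ε': c→1
  n1 'c': a→2 c→3
  n2 'ca': ·  [P0 ends]
  n3 'cc': c→4
  n4 'ccc': a→5
  n5 'ccca': a→6
  n6 'cccaa': ·  [P1 ends]

Failure links (BFS by depth):
  fail(1) 'c': from fail(0)=0 chase 'c': 0 ⇒ 0;  out=∅∪out(0)=∅
  fail(2) 'ca': from fail(1)=0 chase 'a': 0 ⇒ 0;  out={0}∪out(0)={0}
  fail(3) 'cc': from fail(1)=0 chase 'c': 0 ⇒ 1;  out=∅∪out(1)=∅
  fail(4) 'ccc': from fail(3)=1 chase 'c': 1 ⇒ 3;  out=∅∪out(3)=∅
  fail(5) 'ccca': from fail(4)=3 chase 'a': 3→1 ⇒ 2;  out=∅∪out(2)={0}
  fail(6) 'cccaa': from fail(5)=2 chase 'a': 2→0 ⇒ 0;  out={1}∪out(0)={1}

Scan:
pos 0 'c': at 1
pos 1 'c': at 3
pos 2 'c': at 4
pos 3 'c': at 4 ·f
pos 4 'a': at 5  ** P0@[3:4]
pos 5 'a': at 6  ** P1@[1:5]
pos 6 'd': at 0 ·f
pos 7 'c': at 1
pos 8 'c': at 3
pos 9 'c': at 4
pos 10 'a': at 5  ** P0@[9:10]
pos 11 'a': at 6  ** P1@[7:11]
pos 12 'c': at 1 ·f
pos 13 'c': at 3
pos 14 'c': at 4
pos 15 'a': at 5  ** P0@[14:15]
pos 16 'a': at 6  ** P1@[12:16]
pos 17 'a': at 0 ·f
pos 18 'c': at 1
pos 19 'b': at 0 ·f
pos 20 'c': at 1
pos 21 'c': at 3
pos 22 'c': at 4
pos 23 'c': at 4 ·f
pos 24 'a': at 5  ** P0@[23:24]
pos 25 'a': at 6  ** P1@[21:25]
pos 26 'c': at 1 ·f
pos 27 'c': at 3
pos 28 'c': at 4
pos 29 'c': at 4 ·f
pos 30 'c': at 4 ·f
pos 31 'a': at 5  ** P0@[30:31]
pos 32 'b': at 0 ·f
pos 33 'c': at 1
pos 34 'c': at 3
pos 35 'c': at 4
pos 36 'a': at 5  ** P0@[35:36]
pos 37 'a': at 6  ** P1@[33:37]
pos 38 'd': at 0 ·f
pos 39 'a': at 0
pos 40 'd': at 0
pos 41 'c': at 1
pos 42 'a': at 2  ** P0@[41:42]
pos 43 'b': at 0 ·f
pos 44 'c': at 1
pos 45 'a': at 2  ** P0@[44:45]
pos 46 'c': at 1 ·f
pos 47 'a': at 2  ** P0@[46:47]
pos 48 'c': at 1 ·f
pos 49 'c': at 3
pos 50 'c': at 4
pos 51 'a': at 5  ** P0@[50:51]
pos 52 'a': at 6  ** P1@[48:52]
pos 53 'c': at 1 ·f
pos 54 'd': at 0 ·f
pos 55 'c': at 1
pos 56 'c': at 3
pos 57 'c': at 4
pos 58 'a': at 5  ** P0@[57:58]
pos 59 'a': at 6  ** P1@[55:59]
pos 60 'd': at 0 ·f
pos 61 'a': at 0
pos 62 'c': at 1
pos 63 'a': at 2  ** P0@[62:63]
pos 64 'c': at 1 ·f
pos 65 'b': at 0 ·f
pos 66 'c': at 1
pos 67 'c': at 3
pos 68 'c': at 4
pos 69 'a': at 5  ** P0@[68:69]
pos 70 'a': at 6  ** P1@[66:70]
pos 71 'c': at 1 ·f
pos 72 'a': at 2  ** P0@[71:72]
pos 73 'c': at 1 ·f

All matches (sorted): [[4,0],[5,1],[10,0],[11,1],[15,0],[16,1],[24,0],[25,1],[31,0],[36,0],[37,1],[42,0],[45,0],[47,0],[51,0],[52,1],[58,0],[59,1],[63,0],[69,0],[70,1],[72,0]]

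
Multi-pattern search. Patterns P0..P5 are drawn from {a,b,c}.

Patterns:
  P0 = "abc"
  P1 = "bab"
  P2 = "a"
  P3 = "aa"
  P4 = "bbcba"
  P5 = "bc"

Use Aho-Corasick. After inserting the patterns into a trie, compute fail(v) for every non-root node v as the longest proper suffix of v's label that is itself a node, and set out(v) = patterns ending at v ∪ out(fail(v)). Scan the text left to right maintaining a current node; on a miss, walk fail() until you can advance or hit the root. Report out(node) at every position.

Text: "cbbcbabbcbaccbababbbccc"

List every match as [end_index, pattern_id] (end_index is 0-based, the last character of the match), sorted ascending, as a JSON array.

Build:
Trie (insert patterns):
  n0 'ε': a→1 b→4
  n1 'a': a→7 b→2  [P2 ends]
  n2 'ab': c→3
  n3 'abc': ·  [P0 ends]
  n4 'b': a→5 b→8 c→12
  n5 'ba': b→6
  n6 'bab': ·  [P1 ends]
  n7 'aa': ·  [P3 ends]
  n8 'bb': c→9
  n9 'bbc': b→10
  n10 'bbcb': a→11
  n11 'bbcba': ·  [P4 ends]
  n12 'bc': ·  [P5 ends]

BFS fail/out derivation:
  n1('a'): parent n0 fail=0; on 'a' 0 → fail=0;  out {2}∪∅={2}
  n4('b'): parent n0 fail=0; on 'b' 0 → fail=0;  out ∅∪∅=∅
  n2('ab'): parent n1 fail=0; on 'b' 0 → fail=4;  out ∅∪∅=∅
  n5('ba'): parent n4 fail=0; on 'a' 0 → fail=1;  out ∅∪{2}={2}
  n7('aa'): parent n1 fail=0; on 'a' 0 → fail=1;  out {3}∪{2}={2,3}
  n8('bb'): parent n4 fail=0; on 'b' 0 → fail=4;  out ∅∪∅=∅
  n12('bc'): parent n4 fail=0; on 'c' 0 → fail=0;  out {5}∪∅={5}
  n3('abc'): parent n2 fail=4; on 'c' 4 → fail=12;  out {0}∪{5}={0,5}
  n6('bab'): parent n5 fail=1; on 'b' 1 → fail=2;  out {1}∪∅={1}
  n9('bbc'): parent n8 fail=4; on 'c' 4 → fail=12;  out ∅∪{5}={5}
  n10('bbcb'): parent n9 fail=12; on 'b' 12→0 → fail=4;  out ∅∪∅=∅
  n11('bbcba'): parent n10 fail=4; on 'a' 4 → fail=5;  out {4}∪{2}={2,4}

Text stream:
i=0 'c': node 0→0
i=1 'b': node 0→4
i=2 'b': node 4→8
i=3 'c': node 8→9  emit P5@[2:3]
i=4 'b': node 9→10
i=5 'a': node 10→11  emit P2@[5:5],P4@[1:5]
i=6 'b': node 11→6 ·f  emit P1@[4:6]
i=7 'b': node 6→8 ·f
i=8 'c': node 8→9  emit P5@[7:8]
i=9 'b': node 9→10
i=10 'a': node 10→11  emit P2@[10:10],P4@[6:10]
i=11 'c': node 11→0 ·f
i=12 'c': node 0→0
i=13 'b': node 0→4
i=14 'a': node 4→5  emit P2@[14:14]
i=15 'b': node 5→6  emit P1@[13:15]
i=16 'a': node 6→5 ·f  emit P2@[16:16]
i=17 'b': node 5→6  emit P1@[15:17]
i=18 'b': node 6→8 ·f
i=19 'b': node 8→8 ·f
i=20 'c': node 8→9  emit P5@[19:20]
i=21 'c': node 9→0 ·f
i=22 'c': node 0→0

Result: [[3,5],[5,2],[5,4],[6,1],[8,5],[10,2],[10,4],[14,2],[15,1],[16,2],[17,1],[20,5]]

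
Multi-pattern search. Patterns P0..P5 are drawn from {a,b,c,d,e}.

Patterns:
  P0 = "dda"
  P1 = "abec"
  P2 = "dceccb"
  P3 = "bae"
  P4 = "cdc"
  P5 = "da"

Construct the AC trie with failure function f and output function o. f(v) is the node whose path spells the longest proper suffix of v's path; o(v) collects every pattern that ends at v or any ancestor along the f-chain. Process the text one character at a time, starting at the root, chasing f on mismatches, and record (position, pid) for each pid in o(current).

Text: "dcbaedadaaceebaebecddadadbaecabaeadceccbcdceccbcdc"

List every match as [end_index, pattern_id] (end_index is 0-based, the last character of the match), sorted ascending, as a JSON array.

Construct AC machine:
Trie (insert patterns):
  0='ε' goto a→4 b→13 c→16 d→1
  1='d' goto a→19 c→8 d→2
  2='dd' goto a→3
  3='dda' goto ·  [P0 ends]
  4='a' goto b→5
  5='ab' goto e→6
  6='abe' goto c→7
  7='abec' goto ·  [P1 ends]
  8='dc' goto e→9
  9='dce' goto c→10
  10='dcec' goto c→11
  11='dcecc' goto b→12
  12='dceccb' goto ·  [P2 ends]
  13='b' goto a→14
  14='ba' goto e→15
  15='bae' goto ·  [P3 ends]
  16='c' goto d→17
  17='cd' goto c→18
  18='cdc' goto ·  [P4 ends]
  19='da' goto ·  [P5 ends]

BFS fail/out derivation:
  fail(1) 'd': from fail(0)=0 chase 'd': 0 ⇒ 0;  out=∅∪out(0)=∅
  fail(4) 'a': from fail(0)=0 chase 'a': 0 ⇒ 0;  out=∅∪out(0)=∅
  fail(13) 'b': from fail(0)=0 chase 'b': 0 ⇒ 0;  out=∅∪out(0)=∅
  fail(16) 'c': from fail(0)=0 chase 'c': 0 ⇒ 0;  out=∅∪out(0)=∅
  fail(2) 'dd': from fail(1)=0 chase 'd': 0 ⇒ 1;  out=∅∪out(1)=∅
  fail(5) 'ab': from fail(4)=0 chase 'b': 0 ⇒ 13;  out=∅∪out(13)=∅
  fail(8) 'dc': from fail(1)=0 chase 'c': 0 ⇒ 16;  out=∅∪out(16)=∅
  fail(14) 'ba': from fail(13)=0 chase 'a': 0 ⇒ 4;  out=∅∪out(4)=∅
  fail(17) 'cd': from fail(16)=0 chase 'd': 0 ⇒ 1;  out=∅∪out(1)=∅
  fail(19) 'da': from fail(1)=0 chase 'a': 0 ⇒ 4;  out={5}∪out(4)={5}
  fail(3) 'dda': from fail(2)=1 chase 'a': 1 ⇒ 19;  out={0}∪out(19)={0,5}
  fail(6) 'abe': from fail(5)=13 chase 'e': 13→0 ⇒ 0;  out=∅∪out(0)=∅
  fail(9) 'dce': from fail(8)=16 chase 'e': 16→0 ⇒ 0;  out=∅∪out(0)=∅
  fail(15) 'bae': from fail(14)=4 chase 'e': 4→0 ⇒ 0;  out={3}∪out(0)={3}
  fail(18) 'cdc': from fail(17)=1 chase 'c': 1 ⇒ 8;  out={4}∪out(8)={4}
  fail(7) 'abec': from fail(6)=0 chase 'c': 0 ⇒ 16;  out={1}∪out(16)={1}
  fail(10) 'dcec': from fail(9)=0 chase 'c': 0 ⇒ 16;  out=∅∪out(16)=∅
  fail(11) 'dcecc': from fail(10)=16 chase 'c': 16→0 ⇒ 16;  out=∅∪out(16)=∅
  fail(12) 'dceccb': from fail(11)=16 chase 'b': 16→0 ⇒ 13;  out={2}∪out(13)={2}

Text stream:
pos 0 'd': at 1
pos 1 'c': at 8
pos 2 'b': at 13 ·f
pos 3 'a': at 14
pos 4 'e': at 15  → match P3@[2:4]
pos 5 'd': at 1 ·f
pos 6 'a': at 19  → match P5@[5:6]
pos 7 'd': at 1 ·f
pos 8 'a': at 19  → match P5@[7:8]
pos 9 'a': at 4 ·f
pos 10 'c': at 16 ·f
pos 11 'e': at 0 ·f
pos 12 'e': at 0
pos 13 'b': at 13
pos 14 'a': at 14
pos 15 'e': at 15  → match P3@[13:15]
pos 16 'b': at 13 ·f
pos 17 'e': at 0 ·f
pos 18 'c': at 16
pos 19 'd': at 17
pos 20 'd': at 2 ·f
pos 21 'a': at 3  → match P0@[19:21],P5@[20:21]
pos 22 'd': at 1 ·f
pos 23 'a': at 19  → match P5@[22:23]
pos 24 'd': at 1 ·f
pos 25 'b': at 13 ·f
pos 26 'a': at 14
pos 27 'e': at 15  → match P3@[25:27]
pos 28 'c': at 16 ·f
pos 29 'a': at 4 ·f
pos 30 'b': at 5
pos 31 'a': at 14 ·f
pos 32 'e': at 15  → match P3@[30:32]
pos 33 'a': at 4 ·f
pos 34 'd': at 1 ·f
pos 35 'c': at 8
pos 36 'e': at 9
pos 37 'c': at 10
pos 38 'c': at 11
pos 39 'b': at 12  → match P2@[34:39]
pos 40 'c': at 16 ·f
pos 41 'd': at 17
pos 42 'c': at 18  → match P4@[40:42]
pos 43 'e': at 9 ·f
pos 44 'c': at 10
pos 45 'c': at 11
pos 46 'b': at 12  → match P2@[41:46]
pos 47 'c': at 16 ·f
pos 48 'd': at 17
pos 49 'c': at 18  → match P4@[47:49]

Result: [[4,3],[6,5],[8,5],[15,3],[21,0],[21,5],[23,5],[27,3],[32,3],[39,2],[42,4],[46,2],[49,4]]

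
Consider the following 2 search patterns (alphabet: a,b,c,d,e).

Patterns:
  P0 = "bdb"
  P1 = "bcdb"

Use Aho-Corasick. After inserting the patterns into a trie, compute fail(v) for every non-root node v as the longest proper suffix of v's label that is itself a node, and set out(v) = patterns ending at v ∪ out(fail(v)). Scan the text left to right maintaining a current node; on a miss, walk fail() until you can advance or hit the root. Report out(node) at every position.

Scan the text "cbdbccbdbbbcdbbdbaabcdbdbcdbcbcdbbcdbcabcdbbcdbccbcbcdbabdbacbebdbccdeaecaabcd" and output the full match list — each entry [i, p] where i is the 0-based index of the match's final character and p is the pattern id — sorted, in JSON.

Construct AC machine:
Trie nodes:
  n0 'ε': b→1
  n1 'b': c→4 d→2
  n2 'bd': b→3
  n3 'bdb': ·  [P0 ends]
  n4 'bc': d→5
  n5 'bcd': b→6
  n6 'bcdb': ·  [P1 ends]

Failure links (BFS by depth):
  n1('b'): parent n0 fail=0; on 'b' 0 → fail=0;  out ∅∪∅=∅
  n2('bd'): parent n1 fail=0; on 'd' 0 → fail=0;  out ∅∪∅=∅
  n4('bc'): parent n1 fail=0; on 'c' 0 → fail=0;  out ∅∪∅=∅
  n3('bdb'): parent n2 fail=0; on 'b' 0 → fail=1;  out {0}∪∅={0}
  n5('bcd'): parent n4 fail=0; on 'd' 0 → fail=0;  out ∅∪∅=∅
  n6('bcdb'): parent n5 fail=0; on 'b' 0 → fail=1;  out {1}∪∅={1}

Text stream:
[0] read 'c'  n0⇒n0
[1] read 'b'  n0⇒n1
[2] read 'd'  n1⇒n2
[3] read 'b'  n2⇒n3  ** P0@[1:3]
[4] read 'c'  n3⇒n4 ·f
[5] read 'c'  n4⇒n0 ·f
[6] read 'b'  n0⇒n1
[7] read 'd'  n1⇒n2
[8] read 'b'  n2⇒n3  ** P0@[6:8]
[9] read 'b'  n3⇒n1 ·f
[10] read 'b'  n1⇒n1 ·f
[11] read 'c'  n1⇒n4
[12] read 'd'  n4⇒n5
[13] read 'b'  n5⇒n6  ** P1@[10:13]
[14] read 'b'  n6⇒n1 ·f
[15] read 'd'  n1⇒n2
[16] read 'b'  n2⇒n3  ** P0@[14:16]
[17] read 'a'  n3⇒n0 ·f
[18] read 'a'  n0⇒n0
[19] read 'b'  n0⇒n1
[20] read 'c'  n1⇒n4
[21] read 'd'  n4⇒n5
[22] read 'b'  n5⇒n6  ** P1@[19:22]
[23] read 'd'  n6⇒n2 ·f
[24] read 'b'  n2⇒n3  ** P0@[22:24]
[25] read 'c'  n3⇒n4 ·f
[26] read 'd'  n4⇒n5
[27] read 'b'  n5⇒n6  ** P1@[24:27]
[28] read 'c'  n6⇒n4 ·f
[29] read 'b'  n4⇒n1 ·f
[30] read 'c'  n1⇒n4
[31] read 'd'  n4⇒n5
[32] read 'b'  n5⇒n6  ** P1@[29:32]
[33] read 'b'  n6⇒n1 ·f
[34] read 'c'  n1⇒n4
[35] read 'd'  n4⇒n5
[36] read 'b'  n5⇒n6  ** P1@[33:36]
[37] read 'c'  n6⇒n4 ·f
[38] read 'a'  n4⇒n0 ·f
[39] read 'b'  n0⇒n1
[40] read 'c'  n1⇒n4
[41] read 'd'  n4⇒n5
[42] read 'b'  n5⇒n6  ** P1@[39:42]
[43] read 'b'  n6⇒n1 ·f
[44] read 'c'  n1⇒n4
[45] read 'd'  n4⇒n5
[46] read 'b'  n5⇒n6  ** P1@[43:46]
[47] read 'c'  n6⇒n4 ·f
[48] read 'c'  n4⇒n0 ·f
[49] read 'b'  n0⇒n1
[50] read 'c'  n1⇒n4
[51] read 'b'  n4⇒n1 ·f
[52] read 'c'  n1⇒n4
[53] read 'd'  n4⇒n5
[54] read 'b'  n5⇒n6  ** P1@[51:54]
[55] read 'a'  n6⇒n0 ·f
[56] read 'b'  n0⇒n1
[57] read 'd'  n1⇒n2
[58] read 'b'  n2⇒n3  ** P0@[56:58]
[59] read 'a'  n3⇒n0 ·f
[60] read 'c'  n0⇒n0
[61] read 'b'  n0⇒n1
[62] read 'e'  n1⇒n0 ·f
[63] read 'b'  n0⇒n1
[64] read 'd'  n1⇒n2
[65] read 'b'  n2⇒n3  ** P0@[63:65]
[66] read 'c'  n3⇒n4 ·f
[67] read 'c'  n4⇒n0 ·f
[68] read 'd'  n0⇒n0
[69] read 'e'  n0⇒n0
[70] read 'a'  n0⇒n0
[71] read 'e'  n0⇒n0
[72] read 'c'  n0⇒n0
[73] read 'a'  n0⇒n0
[74] read 'a'  n0⇒n0
[75] read 'b'  n0⇒n1
[76] read 'c'  n1⇒n4
[77] read 'd'  n4⇒n5

Matches: [[3,0],[8,0],[13,1],[16,0],[22,1],[24,0],[27,1],[32,1],[36,1],[42,1],[46,1],[54,1],[58,0],[65,0]]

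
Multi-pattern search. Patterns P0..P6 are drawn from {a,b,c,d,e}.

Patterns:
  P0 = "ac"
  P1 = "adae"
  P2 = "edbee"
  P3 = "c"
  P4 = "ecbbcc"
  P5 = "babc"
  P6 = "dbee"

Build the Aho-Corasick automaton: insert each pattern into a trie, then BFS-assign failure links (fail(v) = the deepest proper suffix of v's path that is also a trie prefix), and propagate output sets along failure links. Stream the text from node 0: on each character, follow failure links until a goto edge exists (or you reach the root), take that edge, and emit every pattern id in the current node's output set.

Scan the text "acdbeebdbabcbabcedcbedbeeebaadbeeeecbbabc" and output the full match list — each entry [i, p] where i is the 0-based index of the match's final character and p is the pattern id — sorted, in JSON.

Construct AC machine:
Trie (insert patterns):
  0='ε' goto a→1 b→17 c→11 d→21 e→6
  1='a' goto c→2 d→3
  2='ac' goto ·  ←P0
  3='ad' goto a→4
  4='ada' goto e→5
  5='adae' goto ·  ←P1
  6='e' goto c→12 d→7
  7='ed' goto b→8
  8='edb' goto e→9
  9='edbe' goto e→10
  10='edbee' goto ·  ←P2
  11='c' goto ·  ←P3
  12='ec' goto b→13
  13='ecb' goto b→14
  14='ecbb' goto c→15
  15='ecbbc' goto c→16
  16='ecbbcc' goto ·  ←P4
  17='b' goto a→18
  18='ba' goto b→19
  19='bab' goto c→20
  20='babc' goto ·  ←P5
  21='d' goto b→22
  22='db' goto e→23
  23='dbe' goto e→24
  24='dbee' goto ·  ←P6

BFS fail/out derivation:
  n1('a'): parent n0 fail=0; on 'a' 0 → fail=0;  out ∅∪∅=∅
  n6('e'): parent n0 fail=0; on 'e' 0 → fail=0;  out ∅∪∅=∅
  n11('c'): parent n0 fail=0; on 'c' 0 → fail=0;  out {3}∪∅={3}
  n17('b'): parent n0 fail=0; on 'b' 0 → fail=0;  out ∅∪∅=∅
  n21('d'): parent n0 fail=0; on 'd' 0 → fail=0;  out ∅∪∅=∅
  n2('ac'): parent n1 fail=0; on 'c' 0 → fail=11;  out {0}∪{3}={0,3}
  n3('ad'): parent n1 fail=0; on 'd' 0 → fail=21;  out ∅∪∅=∅
  n7('ed'): parent n6 fail=0; on 'd' 0 → fail=21;  out ∅∪∅=∅
  n12('ec'): parent n6 fail=0; on 'c' 0 → fail=11;  out ∅∪{3}={3}
  n18('ba'): parent n17 fail=0; on 'a' 0 → fail=1;  out ∅∪∅=∅
  n22('db'): parent n21 fail=0; on 'b' 0 → fail=17;  out ∅∪∅=∅
  n4('ada'): parent n3 fail=21; on 'a' 21→0 → fail=1;  out ∅∪∅=∅
  n8('edb'): parent n7 fail=21; on 'b' 21 → fail=22;  out ∅∪∅=∅
  n13('ecb'): parent n12 fail=11; on 'b' 11→0 → fail=17;  out ∅∪∅=∅
  n19('bab'): parent n18 fail=1; on 'b' 1→0 → fail=17;  out ∅∪∅=∅
  n23('dbe'): parent n22 fail=17; on 'e' 17→0 → fail=6;  out ∅∪∅=∅
  n5('adae'): parent n4 fail=1; on 'e' 1→0 → fail=6;  out {1}∪∅={1}
  n9('edbe'): parent n8 fail=22; on 'e' 22 → fail=23;  out ∅∪∅=∅
  n14('ecbb'): parent n13 fail=17; on 'b' 17→0 → fail=17;  out ∅∪∅=∅
  n20('babc'): parent n19 fail=17; on 'c' 17→0 → fail=11;  out {5}∪{3}={3,5}
  n24('dbee'): parent n23 fail=6; on 'e' 6→0 → fail=6;  out {6}∪∅={6}
  n10('edbee'): parent n9 fail=23; on 'e' 23 → fail=24;  out {2}∪{6}={2,6}
  n15('ecbbc'): parent n14 fail=17; on 'c' 17→0 → fail=11;  out ∅∪{3}={3}
  n16('ecbbcc'): parent n15 fail=11; on 'c' 11→0 → fail=11;  out {4}∪{3}={3,4}

Run:
pos 0 'a': at 1
pos 1 'c': at 2  ** P0@[0:1],P3@[1:1]
pos 2 'd': at 21 (via fail)
pos 3 'b': at 22
pos 4 'e': at 23
pos 5 'e': at 24  ** P6@[2:5]
pos 6 'b': at 17 (via fail)
pos 7 'd': at 21 (via fail)
pos 8 'b': at 22
pos 9 'a': at 18 (via fail)
pos 10 'b': at 19
pos 11 'c': at 20  ** P3@[11:11],P5@[8:11]
pos 12 'b': at 17 (via fail)
pos 13 'a': at 18
pos 14 'b': at 19
pos 15 'c': at 20  ** P3@[15:15],P5@[12:15]
pos 16 'e': at 6 (via fail)
pos 17 'd': at 7
pos 18 'c': at 11 (via fail)  ** P3@[18:18]
pos 19 'b': at 17 (via fail)
pos 20 'e': at 6 (via fail)
pos 21 'd': at 7
pos 22 'b': at 8
pos 23 'e': at 9
pos 24 'e': at 10  ** P2@[20:24],P6@[21:24]
pos 25 'e': at 6 (via fail)
pos 26 'b': at 17 (via fail)
pos 27 'a': at 18
pos 28 'a': at 1 (via fail)
pos 29 'd': at 3
pos 30 'b': at 22 (via fail)
pos 31 'e': at 23
pos 32 'e': at 24  ** P6@[29:32]
pos 33 'e': at 6 (via fail)
pos 34 'e': at 6 (via fail)
pos 35 'c': at 12  ** P3@[35:35]
pos 36 'b': at 13
pos 37 'b': at 14
pos 38 'a': at 18 (via fail)
pos 39 'b': at 19
pos 40 'c': at 20  ** P3@[40:40],P5@[37:40]

Result: [[1,0],[1,3],[5,6],[11,3],[11,5],[15,3],[15,5],[18,3],[24,2],[24,6],[32,6],[35,3],[40,3],[40,5]]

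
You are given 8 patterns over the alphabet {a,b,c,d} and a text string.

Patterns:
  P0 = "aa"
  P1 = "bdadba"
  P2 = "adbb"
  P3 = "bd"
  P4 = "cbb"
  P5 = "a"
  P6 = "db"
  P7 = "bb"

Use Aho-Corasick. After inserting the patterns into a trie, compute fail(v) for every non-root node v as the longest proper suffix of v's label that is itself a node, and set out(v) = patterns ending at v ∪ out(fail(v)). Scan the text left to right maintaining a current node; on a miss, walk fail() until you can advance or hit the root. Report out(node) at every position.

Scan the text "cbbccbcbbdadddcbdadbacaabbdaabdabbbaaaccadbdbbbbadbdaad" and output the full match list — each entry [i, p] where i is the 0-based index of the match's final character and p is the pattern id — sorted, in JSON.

Construct AC machine:
Trie (insert patterns):
  0='ε' goto a→1 b→3 c→12 d→15
  1='a' goto a→2 d→9  ←P5
  2='aa' goto ·  ←P0
  3='b' goto b→17 d→4
  4='bd' goto a→5  ←P3
  5='bda' goto d→6
  6='bdad' goto b→7
  7='bdadb' goto a→8
  8='bdadba' goto ·  ←P1
  9='ad' goto b→10
  10='adb' goto b→11
  11='adbb' goto ·  ←P2
  12='c' goto b→13
  13='cb' goto b→14
  14='cbb' goto ·  ←P4
  15='d' goto b→16
  16='db' goto ·  ←P6
  17='bb' goto ·  ←P7

Failure links (BFS by depth):
  n1('a'): parent n0 fail=0; on 'a' 0 → fail=0;  out {5}∪∅={5}
  n3('b'): parent n0 fail=0; on 'b' 0 → fail=0;  out ∅∪∅=∅
  n12('c'): parent n0 fail=0; on 'c' 0 → fail=0;  out ∅∪∅=∅
  n15('d'): parent n0 fail=0; on 'd' 0 → fail=0;  out ∅∪∅=∅
  n2('aa'): parent n1 fail=0; on 'a' 0 → fail=1;  out {0}∪{5}={0,5}
  n4('bd'): parent n3 fail=0; on 'd' 0 → fail=15;  out {3}∪∅={3}
  n9('ad'): parent n1 fail=0; on 'd' 0 → fail=15;  out ∅∪∅=∅
  n13('cb'): parent n12 fail=0; on 'b' 0 → fail=3;  out ∅∪∅=∅
  n16('db'): parent n15 fail=0; on 'b' 0 → fail=3;  out {6}∪∅={6}
  n17('bb'): parent n3 fail=0; on 'b' 0 → fail=3;  out {7}∪∅={7}
  n5('bda'): parent n4 fail=15; on 'a' 15→0 → fail=1;  out ∅∪{5}={5}
  n10('adb'): parent n9 fail=15; on 'b' 15 → fail=16;  out ∅∪{6}={6}
  n14('cbb'): parent n13 fail=3; on 'b' 3 → fail=17;  out {4}∪{7}={4,7}
  n6('bdad'): parent n5 fail=1; on 'd' 1 → fail=9;  out ∅∪∅=∅
  n11('adbb'): parent n10 fail=16; on 'b' 16→3 → fail=17;  out {2}∪{7}={2,7}
  n7('bdadb'): parent n6 fail=9; on 'b' 9 → fail=10;  out ∅∪{6}={6}
  n8('bdadba'): parent n7 fail=10; on 'a' 10→16→3→0 → fail=1;  out {1}∪{5}={1,5}

Scan:
pos 0 'c': at 12
pos 1 'b': at 13
pos 2 'b': at 14  ** P4@[0:2],P7@[1:2]
pos 3 'c': at 12 (fail-walked)
pos 4 'c': at 12 (fail-walked)
pos 5 'b': at 13
pos 6 'c': at 12 (fail-walked)
pos 7 'b': at 13
pos 8 'b': at 14  ** P4@[6:8],P7@[7:8]
pos 9 'd': at 4 (fail-walked)  ** P3@[8:9]
pos 10 'a': at 5  ** P5@[10:10]
pos 11 'd': at 6
pos 12 'd': at 15 (fail-walked)
pos 13 'd': at 15 (fail-walked)
pos 14 'c': at 12 (fail-walked)
pos 15 'b': at 13
pos 16 'd': at 4 (fail-walked)  ** P3@[15:16]
pos 17 'a': at 5  ** P5@[17:17]
pos 18 'd': at 6
pos 19 'b': at 7  ** P6@[18:19]
pos 20 'a': at 8  ** P1@[15:20],P5@[20:20]
pos 21 'c': at 12 (fail-walked)
pos 22 'a': at 1 (fail-walked)  ** P5@[22:22]
pos 23 'a': at 2  ** P0@[22:23],P5@[23:23]
pos 24 'b': at 3 (fail-walked)
pos 25 'b': at 17  ** P7@[24:25]
pos 26 'd': at 4 (fail-walked)  ** P3@[25:26]
pos 27 'a': at 5  ** P5@[27:27]
pos 28 'a': at 2 (fail-walked)  ** P0@[27:28],P5@[28:28]
pos 29 'b': at 3 (fail-walked)
pos 30 'd': at 4  ** P3@[29:30]
pos 31 'a': at 5  ** P5@[31:31]
pos 32 'b': at 3 (fail-walked)
pos 33 'b': at 17  ** P7@[32:33]
pos 34 'b': at 17 (fail-walked)  ** P7@[33:34]
pos 35 'a': at 1 (fail-walked)  ** P5@[35:35]
pos 36 'a': at 2  ** P0@[35:36],P5@[36:36]
pos 37 'a': at 2 (fail-walked)  ** P0@[36:37],P5@[37:37]
pos 38 'c': at 12 (fail-walked)
pos 39 'c': at 12 (fail-walked)
pos 40 'a': at 1 (fail-walked)  ** P5@[40:40]
pos 41 'd': at 9
pos 42 'b': at 10  ** P6@[41:42]
pos 43 'd': at 4 (fail-walked)  ** P3@[42:43]
pos 44 'b': at 16 (fail-walked)  ** P6@[43:44]
pos 45 'b': at 17 (fail-walked)  ** P7@[44:45]
pos 46 'b': at 17 (fail-walked)  ** P7@[45:46]
pos 47 'b': at 17 (fail-walked)  ** P7@[46:47]
pos 48 'a': at 1 (fail-walked)  ** P5@[48:48]
pos 49 'd': at 9
pos 50 'b': at 10  ** P6@[49:50]
pos 51 'd': at 4 (fail-walked)  ** P3@[50:51]
pos 52 'a': at 5  ** P5@[52:52]
pos 53 'a': at 2 (fail-walked)  ** P0@[52:53],P5@[53:53]
pos 54 'd': at 9 (fail-walked)

Result: [[2,4],[2,7],[8,4],[8,7],[9,3],[10,5],[16,3],[17,5],[19,6],[20,1],[20,5],[22,5],[23,0],[23,5],[25,7],[26,3],[27,5],[28,0],[28,5],[30,3],[31,5],[33,7],[34,7],[35,5],[36,0],[36,5],[37,0],[37,5],[40,5],[42,6],[43,3],[44,6],[45,7],[46,7],[47,7],[48,5],[50,6],[51,3],[52,5],[53,0],[53,5]]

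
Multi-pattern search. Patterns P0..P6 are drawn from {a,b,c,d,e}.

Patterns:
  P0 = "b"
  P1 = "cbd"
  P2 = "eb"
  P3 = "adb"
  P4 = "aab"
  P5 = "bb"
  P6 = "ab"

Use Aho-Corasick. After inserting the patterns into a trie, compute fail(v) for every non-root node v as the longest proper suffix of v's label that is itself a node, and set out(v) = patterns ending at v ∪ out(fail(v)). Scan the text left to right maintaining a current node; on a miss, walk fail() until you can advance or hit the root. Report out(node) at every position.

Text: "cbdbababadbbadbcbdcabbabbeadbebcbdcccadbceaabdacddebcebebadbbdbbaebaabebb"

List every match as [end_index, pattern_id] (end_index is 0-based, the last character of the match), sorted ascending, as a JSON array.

Build:
Trie (insert patterns):
  0='ε' goto a→7 b→1 c→2 e→5
  1='b' goto b→12  [P0 ends]
  2='c' goto b→3
  3='cb' goto d→4
  4='cbd' goto ·  [P1 ends]
  5='e' goto b→6
  6='eb' goto ·  [P2 ends]
  7='a' goto a→10 b→13 d→8
  8='ad' goto b→9
  9='adb' goto ·  [P3 ends]
  10='aa' goto b→11
  11='aab' goto ·  [P4 ends]
  12='bb' goto ·  [P5 ends]
  13='ab' goto ·  [P6 ends]

Failure links (BFS by depth):
  fail(1) 'b': from fail(0)=0 chase 'b': 0 ⇒ 0;  out={0}∪out(0)={0}
  fail(2) 'c': from fail(0)=0 chase 'c': 0 ⇒ 0;  out=∅∪out(0)=∅
  fail(5) 'e': from fail(0)=0 chase 'e': 0 ⇒ 0;  out=∅∪out(0)=∅
  fail(7) 'a': from fail(0)=0 chase 'a': 0 ⇒ 0;  out=∅∪out(0)=∅
  fail(3) 'cb': from fail(2)=0 chase 'b': 0 ⇒ 1;  out=∅∪out(1)={0}
  fail(6) 'eb': from fail(5)=0 chase 'b': 0 ⇒ 1;  out={2}∪out(1)={0,2}
  fail(8) 'ad': from fail(7)=0 chase 'd': 0 ⇒ 0;  out=∅∪out(0)=∅
  fail(10) 'aa': from fail(7)=0 chase 'a': 0 ⇒ 7;  out=∅∪out(7)=∅
  fail(12) 'bb': from fail(1)=0 chase 'b': 0 ⇒ 1;  out={5}∪out(1)={0,5}
  fail(13) 'ab': from fail(7)=0 chase 'b': 0 ⇒ 1;  out={6}∪out(1)={0,6}
  fail(4) 'cbd': from fail(3)=1 chase 'd': 1→0 ⇒ 0;  out={1}∪out(0)={1}
  fail(9) 'adb': from fail(8)=0 chase 'b': 0 ⇒ 1;  out={3}∪out(1)={0,3}
  fail(11) 'aab': from fail(10)=7 chase 'b': 7 ⇒ 13;  out={4}∪out(13)={0,4,6}

Run:
[0] read 'c'  n0⇒n2
[1] read 'b'  n2⇒n3  emit P0@[1:1]
[2] read 'd'  n3⇒n4  emit P1@[0:2]
[3] read 'b'  n4⇒n1 ·f  emit P0@[3:3]
[4] read 'a'  n1⇒n7 ·f
[5] read 'b'  n7⇒n13  emit P0@[5:5],P6@[4:5]
[6] read 'a'  n13⇒n7 ·f
[7] read 'b'  n7⇒n13  emit P0@[7:7],P6@[6:7]
[8] read 'a'  n13⇒n7 ·f
[9] read 'd'  n7⇒n8
[10] read 'b'  n8⇒n9  emit P0@[10:10],P3@[8:10]
[11] read 'b'  n9⇒n12 ·f  emit P0@[11:11],P5@[10:11]
[12] read 'a'  n12⇒n7 ·f
[13] read 'd'  n7⇒n8
[14] read 'b'  n8⇒n9  emit P0@[14:14],P3@[12:14]
[15] read 'c'  n9⇒n2 ·f
[16] read 'b'  n2⇒n3  emit P0@[16:16]
[17] read 'd'  n3⇒n4  emit P1@[15:17]
[18] read 'c'  n4⇒n2 ·f
[19] read 'a'  n2⇒n7 ·f
[20] read 'b'  n7⇒n13  emit P0@[20:20],P6@[19:20]
[21] read 'b'  n13⇒n12 ·f  emit P0@[21:21],P5@[20:21]
[22] read 'a'  n12⇒n7 ·f
[23] read 'b'  n7⇒n13  emit P0@[23:23],P6@[22:23]
[24] read 'b'  n13⇒n12 ·f  emit P0@[24:24],P5@[23:24]
[25] read 'e'  n12⇒n5 ·f
[26] read 'a'  n5⇒n7 ·f
[27] read 'd'  n7⇒n8
[28] read 'b'  n8⇒n9  emit P0@[28:28],P3@[26:28]
[29] read 'e'  n9⇒n5 ·f
[30] read 'b'  n5⇒n6  emit P0@[30:30],P2@[29:30]
[31] read 'c'  n6⇒n2 ·f
[32] read 'b'  n2⇒n3  emit P0@[32:32]
[33] read 'd'  n3⇒n4  emit P1@[31:33]
[34] read 'c'  n4⇒n2 ·f
[35] read 'c'  n2⇒n2 ·f
[36] read 'c'  n2⇒n2 ·f
[37] read 'a'  n2⇒n7 ·f
[38] read 'd'  n7⇒n8
[39] read 'b'  n8⇒n9  emit P0@[39:39],P3@[37:39]
[40] read 'c'  n9⇒n2 ·f
[41] read 'e'  n2⇒n5 ·f
[42] read 'a'  n5⇒n7 ·f
[43] read 'a'  n7⇒n10
[44] read 'b'  n10⇒n11  emit P0@[44:44],P4@[42:44],P6@[43:44]
[45] read 'd'  n11⇒n0 ·f
[46] read 'a'  n0⇒n7
[47] read 'c'  n7⇒n2 ·f
[48] read 'd'  n2⇒n0 ·f
[49] read 'd'  n0⇒n0
[50] read 'e'  n0⇒n5
[51] read 'b'  n5⇒n6  emit P0@[51:51],P2@[50:51]
[52] read 'c'  n6⇒n2 ·f
[53] read 'e'  n2⇒n5 ·f
[54] read 'b'  n5⇒n6  emit P0@[54:54],P2@[53:54]
[55] read 'e'  n6⇒n5 ·f
[56] read 'b'  n5⇒n6  emit P0@[56:56],P2@[55:56]
[57] read 'a'  n6⇒n7 ·f
[58] read 'd'  n7⇒n8
[59] read 'b'  n8⇒n9  emit P0@[59:59],P3@[57:59]
[60] read 'b'  n9⇒n12 ·f  emit P0@[60:60],P5@[59:60]
[61] read 'd'  n12⇒n0 ·f
[62] read 'b'  n0⇒n1  emit P0@[62:62]
[63] read 'b'  n1⇒n12  emit P0@[63:63],P5@[62:63]
[64] read 'a'  n12⇒n7 ·f
[65] read 'e'  n7⇒n5 ·f
[66] read 'b'  n5⇒n6  emit P0@[66:66],P2@[65:66]
[67] read 'a'  n6⇒n7 ·f
[68] read 'a'  n7⇒n10
[69] read 'b'  n10⇒n11  emit P0@[69:69],P4@[67:69],P6@[68:69]
[70] read 'e'  n11⇒n5 ·f
[71] read 'b'  n5⇒n6  emit P0@[71:71],P2@[70:71]
[72] read 'b'  n6⇒n12 ·f  emit P0@[72:72],P5@[71:72]

Result: [[1,0],[2,1],[3,0],[5,0],[5,6],[7,0],[7,6],[10,0],[10,3],[11,0],[11,5],[14,0],[14,3],[16,0],[17,1],[20,0],[20,6],[21,0],[21,5],[23,0],[23,6],[24,0],[24,5],[28,0],[28,3],[30,0],[30,2],[32,0],[33,1],[39,0],[39,3],[44,0],[44,4],[44,6],[51,0],[51,2],[54,0],[54,2],[56,0],[56,2],[59,0],[59,3],[60,0],[60,5],[62,0],[63,0],[63,5],[66,0],[66,2],[69,0],[69,4],[69,6],[71,0],[71,2],[72,0],[72,5]]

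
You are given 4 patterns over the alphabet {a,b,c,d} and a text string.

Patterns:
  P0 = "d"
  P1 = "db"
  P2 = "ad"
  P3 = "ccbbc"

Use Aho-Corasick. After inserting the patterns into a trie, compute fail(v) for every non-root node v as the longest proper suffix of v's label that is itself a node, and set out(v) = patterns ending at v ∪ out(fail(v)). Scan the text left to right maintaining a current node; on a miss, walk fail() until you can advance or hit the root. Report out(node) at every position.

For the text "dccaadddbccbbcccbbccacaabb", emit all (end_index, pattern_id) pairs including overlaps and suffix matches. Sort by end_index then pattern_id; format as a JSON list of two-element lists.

Build automaton:
Trie nodes:
  0='ε' goto a→3 c→5 d→1
  1='d' goto b→2  ←P0
  2='db' goto ·  ←P1
  3='a' goto d→4
  4='ad' goto ·  ←P2
  5='c' goto c→6
  6='cc' goto b→7
  7='ccb' goto b→8
  8='ccbb' goto c→9
  9='ccbbc' goto ·  ←P3

Failure links (BFS by depth):
  fail(1) 'd': from fail(0)=0 chase 'd': 0 ⇒ 0;  out={0}∪out(0)={0}
  fail(3) 'a': from fail(0)=0 chase 'a': 0 ⇒ 0;  out=∅∪out(0)=∅
  fail(5) 'c': from fail(0)=0 chase 'c': 0 ⇒ 0;  out=∅∪out(0)=∅
  fail(2) 'db': from fail(1)=0 chase 'b': 0 ⇒ 0;  out={1}∪out(0)={1}
  fail(4) 'ad': from fail(3)=0 chase 'd': 0 ⇒ 1;  out={2}∪out(1)={0,2}
  fail(6) 'cc': from fail(5)=0 chase 'c': 0 ⇒ 5;  out=∅∪out(5)=∅
  fail(7) 'ccb': from fail(6)=5 chase 'b': 5→0 ⇒ 0;  out=∅∪out(0)=∅
  fail(8) 'ccbb': from fail(7)=0 chase 'b': 0 ⇒ 0;  out=∅∪out(0)=∅
  fail(9) 'ccbbc': from fail(8)=0 chase 'c': 0 ⇒ 5;  out={3}∪out(5)={3}

Text stream:
i=0 'd': node 0→1  ** P0@[0:0]
i=1 'c': node 1→5 ·f
i=2 'c': node 5→6
i=3 'a': node 6→3 ·f
i=4 'a': node 3→3 ·f
i=5 'd': node 3→4  ** P0@[5:5],P2@[4:5]
i=6 'd': node 4→1 ·f  ** P0@[6:6]
i=7 'd': node 1→1 ·f  ** P0@[7:7]
i=8 'b': node 1→2  ** P1@[7:8]
i=9 'c': node 2→5 ·f
i=10 'c': node 5→6
i=11 'b': node 6→7
i=12 'b': node 7→8
i=13 'c': node 8→9  ** P3@[9:13]
i=14 'c': node 9→6 ·f
i=15 'c': node 6→6 ·f
i=16 'b': node 6→7
i=17 'b': node 7→8
i=18 'c': node 8→9  ** P3@[14:18]
i=19 'c': node 9→6 ·f
i=20 'a': node 6→3 ·f
i=21 'c': node 3→5 ·f
i=22 'a': node 5→3 ·f
i=23 'a': node 3→3 ·f
i=24 'b': node 3→0 ·f
i=25 'b': node 0→0

All matches (sorted): [[0,0],[5,0],[5,2],[6,0],[7,0],[8,1],[13,3],[18,3]]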